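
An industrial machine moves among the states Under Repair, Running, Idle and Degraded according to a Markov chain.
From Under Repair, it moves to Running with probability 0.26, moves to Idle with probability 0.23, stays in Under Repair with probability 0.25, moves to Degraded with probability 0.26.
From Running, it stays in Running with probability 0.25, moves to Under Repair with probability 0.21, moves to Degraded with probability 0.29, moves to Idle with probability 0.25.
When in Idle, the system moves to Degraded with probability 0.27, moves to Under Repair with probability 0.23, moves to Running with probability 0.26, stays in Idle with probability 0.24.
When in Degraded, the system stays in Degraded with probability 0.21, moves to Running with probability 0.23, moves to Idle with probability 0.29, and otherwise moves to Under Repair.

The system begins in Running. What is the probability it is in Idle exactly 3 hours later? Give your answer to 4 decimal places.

Propagate the distribution vector 3 hours from Running.
After 0 hours: (0.0000, 1.0000, 0.0000, 0.0000)
After 1 hour: (0.2100, 0.2500, 0.2500, 0.2900)
After 2 hours: (0.2408, 0.2488, 0.2549, 0.2555)
After 3 hours: (0.2401, 0.2498, 0.2529, 0.2572)
P(in Idle after 3 hours) = 0.2529

0.2529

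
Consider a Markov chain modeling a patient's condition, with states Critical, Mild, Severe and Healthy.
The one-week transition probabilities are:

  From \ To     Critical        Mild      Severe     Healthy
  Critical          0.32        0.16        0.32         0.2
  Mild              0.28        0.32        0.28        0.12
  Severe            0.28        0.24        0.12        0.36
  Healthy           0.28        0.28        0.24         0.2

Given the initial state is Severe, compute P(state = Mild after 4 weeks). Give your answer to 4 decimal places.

Propagate the distribution vector 4 weeks from Severe.
After 0 weeks: (0.0000, 0.0000, 1.0000, 0.0000)
After 1 week: (0.2800, 0.2400, 0.1200, 0.3600)
After 2 weeks: (0.2912, 0.2512, 0.2576, 0.2000)
After 3 weeks: (0.2916, 0.2448, 0.2424, 0.2211)
After 4 weeks: (0.2917, 0.2451, 0.2440, 0.2192)
P(in Mild after 4 weeks) = 0.2451

0.2451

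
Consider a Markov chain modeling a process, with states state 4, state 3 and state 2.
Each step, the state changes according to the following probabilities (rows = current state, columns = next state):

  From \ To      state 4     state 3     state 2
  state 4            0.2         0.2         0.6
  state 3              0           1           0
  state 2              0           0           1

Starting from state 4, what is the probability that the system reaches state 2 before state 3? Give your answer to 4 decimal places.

Let h(s) be the probability of absorption at state 2 starting from transient state s. Then h(state 2) = 1 and h(state 3) = 0. By first-step analysis:
h(state 4) = 0.2·h(state 4) + 0.2·0 + 0.6·1
Solving: h(state 4) = 0.7500.
Starting from state 4, the probability is 0.7500.

0.7500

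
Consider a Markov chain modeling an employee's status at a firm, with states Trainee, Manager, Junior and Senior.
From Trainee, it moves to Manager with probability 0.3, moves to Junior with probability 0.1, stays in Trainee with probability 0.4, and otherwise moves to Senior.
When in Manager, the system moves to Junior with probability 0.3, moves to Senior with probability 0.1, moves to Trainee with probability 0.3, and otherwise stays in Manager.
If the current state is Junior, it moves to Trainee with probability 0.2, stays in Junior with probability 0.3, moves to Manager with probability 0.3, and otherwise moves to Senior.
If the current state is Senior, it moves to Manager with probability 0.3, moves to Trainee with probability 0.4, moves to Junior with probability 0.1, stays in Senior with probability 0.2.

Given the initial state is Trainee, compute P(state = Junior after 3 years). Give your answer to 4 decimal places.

Propagate the distribution vector 3 years from Trainee.
After 0 years: (1.0000, 0.0000, 0.0000, 0.0000)
After 1 year: (0.4000, 0.3000, 0.1000, 0.2000)
After 2 years: (0.3500, 0.3000, 0.1800, 0.1700)
After 3 years: (0.3340, 0.3000, 0.1960, 0.1700)
P(in Junior after 3 years) = 0.1960

0.1960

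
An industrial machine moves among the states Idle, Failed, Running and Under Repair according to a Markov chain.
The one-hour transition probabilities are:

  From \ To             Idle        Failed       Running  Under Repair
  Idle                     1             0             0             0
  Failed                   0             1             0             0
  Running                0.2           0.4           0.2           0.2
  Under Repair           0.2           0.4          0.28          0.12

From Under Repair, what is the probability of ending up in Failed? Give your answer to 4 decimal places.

Let h(s) be the probability of absorption at Failed starting from transient state s. Then h(Failed) = 1 and h(Idle) = 0. By first-step analysis:
h(Running) = 0.2·0 + 0.4·1 + 0.2·h(Running) + 0.2·h(Under Repair)
h(Under Repair) = 0.2·0 + 0.4·1 + 0.28·h(Running) + 0.12·h(Under Repair)
Solving: h(Running) = 0.6667, h(Under Repair) = 0.6667.
Starting from Under Repair, the probability is 0.6667.

0.6667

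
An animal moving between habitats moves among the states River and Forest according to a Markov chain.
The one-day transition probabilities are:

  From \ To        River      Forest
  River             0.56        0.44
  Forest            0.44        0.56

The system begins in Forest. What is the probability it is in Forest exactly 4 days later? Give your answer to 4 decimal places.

Propagate the distribution vector 4 days from Forest.
After 0 days: (0.0000, 1.0000)
After 1 day: (0.4400, 0.5600)
After 2 days: (0.4928, 0.5072)
After 3 days: (0.4991, 0.5009)
After 4 days: (0.4999, 0.5001)
P(in Forest after 4 days) = 0.5001

0.5001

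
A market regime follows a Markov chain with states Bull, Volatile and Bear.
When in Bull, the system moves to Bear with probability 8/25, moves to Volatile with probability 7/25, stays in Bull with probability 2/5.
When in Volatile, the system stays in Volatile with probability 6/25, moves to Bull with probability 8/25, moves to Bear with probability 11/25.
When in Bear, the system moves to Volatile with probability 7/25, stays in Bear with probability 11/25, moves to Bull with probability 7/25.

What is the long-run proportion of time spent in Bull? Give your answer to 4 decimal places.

0.3304

Let the stationary distribution be π with π = πP and π_1 + π_2 + π_3 = 1.
π_1 = 0.4·π_1 + 0.32·π_2 + 0.28·π_3
π_2 = 0.28·π_1 + 0.24·π_2 + 0.28·π_3
Solving with the normalization constraint gives π = (0.3304, 0.2692, 0.4003).
So the stationary probability of Bull is 0.3304.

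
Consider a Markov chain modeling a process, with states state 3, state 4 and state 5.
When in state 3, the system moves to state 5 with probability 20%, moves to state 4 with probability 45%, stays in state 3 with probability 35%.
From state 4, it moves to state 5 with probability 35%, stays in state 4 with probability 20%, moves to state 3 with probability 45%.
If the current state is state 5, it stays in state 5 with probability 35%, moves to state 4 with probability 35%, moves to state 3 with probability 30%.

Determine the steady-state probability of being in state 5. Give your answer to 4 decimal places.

0.2947

Let the stationary distribution be π with π = πP and π_1 + π_2 + π_3 = 1.
π_1 = 0.35·π_1 + 0.45·π_2 + 0.3·π_3
π_2 = 0.45·π_1 + 0.2·π_2 + 0.35·π_3
Solving with the normalization constraint gives π = (0.3689, 0.3364, 0.2947).
So the stationary probability of state 5 is 0.2947.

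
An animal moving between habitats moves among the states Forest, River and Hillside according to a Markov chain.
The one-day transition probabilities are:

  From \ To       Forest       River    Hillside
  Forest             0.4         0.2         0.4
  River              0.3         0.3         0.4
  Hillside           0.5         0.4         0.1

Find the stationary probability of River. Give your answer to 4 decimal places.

Let the stationary distribution be π with π = πP and π_1 + π_2 + π_3 = 1.
π_1 = 0.4·π_1 + 0.3·π_2 + 0.5·π_3
π_2 = 0.2·π_1 + 0.3·π_2 + 0.4·π_3
Solving with the normalization constraint gives π = (0.4017, 0.2906, 0.3077).
So the stationary probability of River is 0.2906.

0.2906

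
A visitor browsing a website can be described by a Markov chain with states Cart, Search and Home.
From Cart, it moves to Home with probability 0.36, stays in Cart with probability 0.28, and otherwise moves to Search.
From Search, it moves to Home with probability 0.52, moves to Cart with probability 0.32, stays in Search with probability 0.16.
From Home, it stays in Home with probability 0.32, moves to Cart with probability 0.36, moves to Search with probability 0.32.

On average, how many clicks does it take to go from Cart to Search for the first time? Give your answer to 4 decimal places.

Let t(s) be the expected number of clicks to first reach Search from state s, with t(Search) = 0. Conditioning on the first click:
t(Cart) = 1 + 0.28·t(Cart) + 0.36·t(Home)
t(Home) = 1 + 0.36·t(Cart) + 0.32·t(Home)
Solving: t(Cart) = 2.8889, t(Home) = 3.0000.
Expected clicks from Cart to Search: 2.8889.

2.8889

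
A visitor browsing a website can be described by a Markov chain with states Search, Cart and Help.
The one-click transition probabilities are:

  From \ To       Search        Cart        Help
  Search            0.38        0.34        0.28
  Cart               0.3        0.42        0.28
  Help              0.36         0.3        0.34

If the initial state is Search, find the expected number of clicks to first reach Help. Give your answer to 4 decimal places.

Let t(s) be the expected number of clicks to first reach Help from state s, with t(Help) = 0. Conditioning on the first click:
t(Search) = 1 + 0.38·t(Search) + 0.34·t(Cart)
t(Cart) = 1 + 0.3·t(Search) + 0.42·t(Cart)
Solving: t(Search) = 3.5714, t(Cart) = 3.5714.
Expected clicks from Search to Help: 3.5714.

3.5714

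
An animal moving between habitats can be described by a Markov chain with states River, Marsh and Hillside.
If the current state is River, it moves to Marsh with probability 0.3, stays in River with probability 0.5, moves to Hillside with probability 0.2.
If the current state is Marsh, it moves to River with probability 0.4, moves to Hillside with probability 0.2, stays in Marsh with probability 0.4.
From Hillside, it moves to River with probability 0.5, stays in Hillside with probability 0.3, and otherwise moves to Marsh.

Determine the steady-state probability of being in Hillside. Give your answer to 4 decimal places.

Let the stationary distribution be π with π = πP and π_1 + π_2 + π_3 = 1.
π_1 = 0.5·π_1 + 0.4·π_2 + 0.5·π_3
π_2 = 0.3·π_1 + 0.4·π_2 + 0.2·π_3
Solving with the normalization constraint gives π = (0.4691, 0.3086, 0.2222).
So the stationary probability of Hillside is 0.2222.

0.2222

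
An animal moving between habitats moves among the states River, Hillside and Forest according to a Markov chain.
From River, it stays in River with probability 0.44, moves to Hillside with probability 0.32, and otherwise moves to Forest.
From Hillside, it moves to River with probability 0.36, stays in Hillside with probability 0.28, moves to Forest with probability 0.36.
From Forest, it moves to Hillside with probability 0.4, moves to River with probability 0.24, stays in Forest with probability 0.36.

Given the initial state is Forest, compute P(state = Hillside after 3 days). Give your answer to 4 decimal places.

Propagate the distribution vector 3 days from Forest.
After 0 days: (0.0000, 0.0000, 1.0000)
After 1 day: (0.2400, 0.4000, 0.3600)
After 2 days: (0.3360, 0.3328, 0.3312)
After 3 days: (0.3471, 0.3332, 0.3197)
P(in Hillside after 3 days) = 0.3332

0.3332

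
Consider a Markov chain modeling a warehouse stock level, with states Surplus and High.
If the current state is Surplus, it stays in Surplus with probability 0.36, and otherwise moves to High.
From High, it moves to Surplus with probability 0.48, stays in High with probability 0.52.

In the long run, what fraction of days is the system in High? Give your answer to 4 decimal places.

0.5714

Let the stationary distribution be π with π = πP and π_1 + π_2 = 1.
π_1 = 0.36·π_1 + 0.48·π_2
Solving with the normalization constraint gives π = (0.4286, 0.5714).
So the stationary probability of High is 0.5714.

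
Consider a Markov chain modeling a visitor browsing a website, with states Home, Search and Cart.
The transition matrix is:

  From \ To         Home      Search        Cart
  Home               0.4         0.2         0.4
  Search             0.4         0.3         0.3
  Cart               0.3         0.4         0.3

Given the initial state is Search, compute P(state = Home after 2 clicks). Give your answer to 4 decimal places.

0.3700

Sum over the intermediate state after 1 click:
P = P(Search→Home)·P(Home→Home) + P(Search→Search)·P(Search→Home) + P(Search→Cart)·P(Cart→Home)
  = 0.4×0.4 + 0.3×0.4 + 0.3×0.3
  = 0.1600 + 0.1200 + 0.0900 = 0.3700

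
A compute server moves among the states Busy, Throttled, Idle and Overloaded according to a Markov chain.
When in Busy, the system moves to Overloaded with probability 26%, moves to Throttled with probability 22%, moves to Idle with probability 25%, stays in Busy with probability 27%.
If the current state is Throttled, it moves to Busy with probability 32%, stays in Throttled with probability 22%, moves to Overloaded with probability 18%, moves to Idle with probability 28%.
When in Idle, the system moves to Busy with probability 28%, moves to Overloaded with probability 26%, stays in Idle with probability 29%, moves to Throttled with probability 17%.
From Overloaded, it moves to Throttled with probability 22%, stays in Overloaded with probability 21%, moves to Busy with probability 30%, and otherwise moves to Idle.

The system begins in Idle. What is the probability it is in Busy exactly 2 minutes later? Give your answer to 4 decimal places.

Propagate the distribution vector 2 minutes from Idle.
After 0 minutes: (0.0000, 0.0000, 1.0000, 0.0000)
After 1 minute: (0.2800, 0.1700, 0.2900, 0.2600)
After 2 minutes: (0.2892, 0.2055, 0.2719, 0.2334)
P(in Busy after 2 minutes) = 0.2892

0.2892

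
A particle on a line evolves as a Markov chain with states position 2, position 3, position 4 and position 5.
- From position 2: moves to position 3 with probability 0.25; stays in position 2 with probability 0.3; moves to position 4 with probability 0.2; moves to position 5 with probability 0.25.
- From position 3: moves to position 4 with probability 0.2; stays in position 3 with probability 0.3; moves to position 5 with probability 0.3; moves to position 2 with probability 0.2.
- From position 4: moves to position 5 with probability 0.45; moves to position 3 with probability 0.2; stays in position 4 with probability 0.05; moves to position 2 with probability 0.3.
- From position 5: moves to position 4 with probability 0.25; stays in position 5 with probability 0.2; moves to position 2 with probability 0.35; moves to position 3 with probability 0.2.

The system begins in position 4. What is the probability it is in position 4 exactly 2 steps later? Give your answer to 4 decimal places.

Propagate the distribution vector 2 steps from position 4.
After 0 steps: (0.0000, 0.0000, 1.0000, 0.0000)
After 1 step: (0.3000, 0.2000, 0.0500, 0.4500)
After 2 steps: (0.3025, 0.2350, 0.2150, 0.2475)
P(in position 4 after 2 steps) = 0.2150

0.2150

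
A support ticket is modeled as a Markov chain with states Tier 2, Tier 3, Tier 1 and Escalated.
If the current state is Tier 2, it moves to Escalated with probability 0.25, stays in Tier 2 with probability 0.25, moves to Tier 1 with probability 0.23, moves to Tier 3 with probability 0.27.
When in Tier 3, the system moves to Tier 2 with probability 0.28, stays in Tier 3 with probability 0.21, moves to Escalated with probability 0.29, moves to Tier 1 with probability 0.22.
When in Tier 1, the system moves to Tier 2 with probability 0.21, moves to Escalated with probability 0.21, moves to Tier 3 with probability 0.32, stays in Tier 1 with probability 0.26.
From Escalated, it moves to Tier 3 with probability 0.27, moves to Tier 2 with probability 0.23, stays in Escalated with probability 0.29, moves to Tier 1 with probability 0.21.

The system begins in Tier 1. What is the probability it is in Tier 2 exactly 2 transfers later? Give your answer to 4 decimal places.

0.2450

Propagate the distribution vector 2 transfers from Tier 1.
After 0 transfers: (0.0000, 0.0000, 1.0000, 0.0000)
After 1 transfer: (0.2100, 0.3200, 0.2600, 0.2100)
After 2 transfers: (0.2450, 0.2638, 0.2304, 0.2608)
P(in Tier 2 after 2 transfers) = 0.2450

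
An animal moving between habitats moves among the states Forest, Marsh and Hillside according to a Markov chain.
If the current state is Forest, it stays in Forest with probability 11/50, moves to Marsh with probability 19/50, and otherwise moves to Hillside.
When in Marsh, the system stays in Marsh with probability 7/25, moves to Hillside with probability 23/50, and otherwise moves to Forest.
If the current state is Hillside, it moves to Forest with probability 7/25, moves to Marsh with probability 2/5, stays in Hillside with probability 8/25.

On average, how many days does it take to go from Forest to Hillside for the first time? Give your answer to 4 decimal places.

Let t(s) be the expected number of days to first reach Hillside from state s, with t(Hillside) = 0. Conditioning on the first day:
t(Forest) = 1 + 0.22·t(Forest) + 0.38·t(Marsh)
t(Marsh) = 1 + 0.26·t(Forest) + 0.28·t(Marsh)
Solving: t(Forest) = 2.3768, t(Marsh) = 2.2472.
Expected days from Forest to Hillside: 2.3768.

2.3768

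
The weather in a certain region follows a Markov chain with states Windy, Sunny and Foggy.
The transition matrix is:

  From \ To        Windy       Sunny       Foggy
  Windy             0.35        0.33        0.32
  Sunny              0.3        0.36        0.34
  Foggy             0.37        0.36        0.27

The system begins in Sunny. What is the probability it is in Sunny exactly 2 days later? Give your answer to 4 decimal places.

Sum over the intermediate state after 1 day:
P = P(Sunny→Windy)·P(Windy→Sunny) + P(Sunny→Sunny)·P(Sunny→Sunny) + P(Sunny→Foggy)·P(Foggy→Sunny)
  = 0.3×0.33 + 0.36×0.36 + 0.34×0.36
  = 0.0990 + 0.1296 + 0.1224 = 0.3510

0.3510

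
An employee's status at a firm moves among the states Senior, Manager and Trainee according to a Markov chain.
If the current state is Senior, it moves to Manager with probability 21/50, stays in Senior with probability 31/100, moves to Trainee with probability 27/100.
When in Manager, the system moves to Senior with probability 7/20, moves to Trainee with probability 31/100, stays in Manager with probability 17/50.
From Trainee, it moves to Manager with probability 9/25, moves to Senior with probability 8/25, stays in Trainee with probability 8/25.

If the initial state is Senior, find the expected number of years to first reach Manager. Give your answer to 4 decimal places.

2.4817

Let t(s) be the expected number of years to first reach Manager from state s, with t(Manager) = 0. Conditioning on the first year:
t(Senior) = 1 + 0.31·t(Senior) + 0.27·t(Trainee)
t(Trainee) = 1 + 0.32·t(Senior) + 0.32·t(Trainee)
Solving: t(Senior) = 2.4817, t(Trainee) = 2.6385.
Expected years from Senior to Manager: 2.4817.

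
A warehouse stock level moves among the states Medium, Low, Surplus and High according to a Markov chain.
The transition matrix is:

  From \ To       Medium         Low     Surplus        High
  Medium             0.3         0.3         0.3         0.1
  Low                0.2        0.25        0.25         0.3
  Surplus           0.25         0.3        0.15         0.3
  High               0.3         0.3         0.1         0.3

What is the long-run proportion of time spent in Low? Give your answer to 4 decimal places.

0.2857

Let the stationary distribution be π with π = πP and π_1 + π_2 + π_3 + π_4 = 1.
π_1 = 0.3·π_1 + 0.2·π_2 + 0.25·π_3 + 0.3·π_4
π_2 = 0.3·π_1 + 0.25·π_2 + 0.3·π_3 + 0.3·π_4
π_3 = 0.3·π_1 + 0.25·π_2 + 0.15·π_3 + 0.1·π_4
Solving with the normalization constraint gives π = (0.2612, 0.2857, 0.2054, 0.2478).
So the stationary probability of Low is 0.2857.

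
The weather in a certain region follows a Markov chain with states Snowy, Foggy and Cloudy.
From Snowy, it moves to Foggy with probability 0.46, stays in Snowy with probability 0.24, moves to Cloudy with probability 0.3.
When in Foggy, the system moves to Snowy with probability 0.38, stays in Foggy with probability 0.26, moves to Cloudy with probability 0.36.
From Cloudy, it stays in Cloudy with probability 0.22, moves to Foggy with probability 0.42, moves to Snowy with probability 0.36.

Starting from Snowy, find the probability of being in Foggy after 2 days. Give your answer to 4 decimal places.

Sum over the intermediate state after 1 day:
P = P(Snowy→Snowy)·P(Snowy→Foggy) + P(Snowy→Foggy)·P(Foggy→Foggy) + P(Snowy→Cloudy)·P(Cloudy→Foggy)
  = 0.24×0.46 + 0.46×0.26 + 0.3×0.42
  = 0.1104 + 0.1196 + 0.1260 = 0.3560

0.3560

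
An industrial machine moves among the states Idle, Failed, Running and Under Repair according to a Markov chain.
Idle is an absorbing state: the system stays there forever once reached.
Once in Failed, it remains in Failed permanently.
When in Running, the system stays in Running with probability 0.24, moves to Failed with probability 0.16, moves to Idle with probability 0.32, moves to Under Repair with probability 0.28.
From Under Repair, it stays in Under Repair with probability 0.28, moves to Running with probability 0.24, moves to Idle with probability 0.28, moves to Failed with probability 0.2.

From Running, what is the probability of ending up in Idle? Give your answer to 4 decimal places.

Let h(s) be the probability of absorption at Idle starting from transient state s. Then h(Idle) = 1 and h(Failed) = 0. By first-step analysis:
h(Running) = 0.32·1 + 0.16·0 + 0.24·h(Running) + 0.28·h(Under Repair)
h(Under Repair) = 0.28·1 + 0.2·0 + 0.24·h(Running) + 0.28·h(Under Repair)
Solving: h(Running) = 0.6433, h(Under Repair) = 0.6033.
Starting from Running, the probability is 0.6433.

0.6433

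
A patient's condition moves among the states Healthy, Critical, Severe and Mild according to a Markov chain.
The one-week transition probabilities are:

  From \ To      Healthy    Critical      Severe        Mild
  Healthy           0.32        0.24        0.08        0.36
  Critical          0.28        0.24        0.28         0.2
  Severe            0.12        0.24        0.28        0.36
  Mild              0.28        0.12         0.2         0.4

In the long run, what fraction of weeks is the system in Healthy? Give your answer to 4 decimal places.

Let the stationary distribution be π with π = πP and π_1 + π_2 + π_3 + π_4 = 1.
π_1 = 0.32·π_1 + 0.28·π_2 + 0.12·π_3 + 0.28·π_4
π_2 = 0.24·π_1 + 0.24·π_2 + 0.24·π_3 + 0.12·π_4
π_3 = 0.08·π_1 + 0.28·π_2 + 0.28·π_3 + 0.2·π_4
Solving with the normalization constraint gives π = (0.2582, 0.1990, 0.2010, 0.3418).
So the stationary probability of Healthy is 0.2582.

0.2582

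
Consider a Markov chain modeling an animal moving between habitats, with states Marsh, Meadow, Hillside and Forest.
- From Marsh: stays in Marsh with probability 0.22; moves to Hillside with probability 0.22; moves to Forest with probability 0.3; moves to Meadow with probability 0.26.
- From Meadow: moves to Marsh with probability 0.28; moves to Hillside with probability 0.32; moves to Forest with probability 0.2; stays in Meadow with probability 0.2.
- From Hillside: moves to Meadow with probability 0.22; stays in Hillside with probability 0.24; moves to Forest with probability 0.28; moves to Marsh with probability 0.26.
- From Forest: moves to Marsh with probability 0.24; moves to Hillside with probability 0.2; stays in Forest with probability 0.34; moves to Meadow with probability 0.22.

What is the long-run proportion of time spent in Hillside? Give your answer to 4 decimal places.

Let the stationary distribution be π with π = πP and π_1 + π_2 + π_3 + π_4 = 1.
π_1 = 0.22·π_1 + 0.28·π_2 + 0.26·π_3 + 0.24·π_4
π_2 = 0.26·π_1 + 0.2·π_2 + 0.22·π_3 + 0.22·π_4
π_3 = 0.22·π_1 + 0.32·π_2 + 0.24·π_3 + 0.2·π_4
Solving with the normalization constraint gives π = (0.2489, 0.2254, 0.2417, 0.2840).
So the stationary probability of Hillside is 0.2417.

0.2417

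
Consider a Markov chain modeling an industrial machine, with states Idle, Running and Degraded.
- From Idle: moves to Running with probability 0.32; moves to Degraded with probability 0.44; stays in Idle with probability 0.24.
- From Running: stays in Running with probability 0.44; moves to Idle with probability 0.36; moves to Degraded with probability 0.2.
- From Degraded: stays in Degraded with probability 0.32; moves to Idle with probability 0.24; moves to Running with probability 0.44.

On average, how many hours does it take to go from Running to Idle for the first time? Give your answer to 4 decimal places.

Let t(s) be the expected number of hours to first reach Idle from state s, with t(Idle) = 0. Conditioning on the first hour:
t(Running) = 1 + 0.44·t(Running) + 0.2·t(Degraded)
t(Degraded) = 1 + 0.44·t(Running) + 0.32·t(Degraded)
Solving: t(Running) = 3.0055, t(Degraded) = 3.4153.
Expected hours from Running to Idle: 3.0055.

3.0055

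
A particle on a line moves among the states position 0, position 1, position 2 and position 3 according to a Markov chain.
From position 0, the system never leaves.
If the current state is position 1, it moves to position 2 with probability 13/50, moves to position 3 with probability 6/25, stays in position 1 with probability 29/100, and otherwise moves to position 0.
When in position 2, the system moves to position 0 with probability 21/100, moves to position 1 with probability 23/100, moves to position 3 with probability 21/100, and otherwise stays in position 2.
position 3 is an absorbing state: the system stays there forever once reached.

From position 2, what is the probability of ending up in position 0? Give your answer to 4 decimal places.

Let h(s) be the probability of absorption at position 0 starting from transient state s. Then h(position 0) = 1 and h(position 3) = 0. By first-step analysis:
h(position 1) = 0.21·1 + 0.29·h(position 1) + 0.26·h(position 2) + 0.24·0
h(position 2) = 0.21·1 + 0.23·h(position 1) + 0.35·h(position 2) + 0.21·0
Solving: h(position 1) = 0.4757, h(position 2) = 0.4914.
Starting from position 2, the probability is 0.4914.

0.4914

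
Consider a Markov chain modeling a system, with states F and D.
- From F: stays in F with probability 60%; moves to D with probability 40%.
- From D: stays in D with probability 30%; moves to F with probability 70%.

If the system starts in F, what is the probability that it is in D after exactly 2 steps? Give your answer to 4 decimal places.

Sum over the intermediate state after 1 step:
P = P(F→F)·P(F→D) + P(F→D)·P(D→D)
  = 0.6×0.4 + 0.4×0.3
  = 0.2400 + 0.1200 = 0.3600

0.3600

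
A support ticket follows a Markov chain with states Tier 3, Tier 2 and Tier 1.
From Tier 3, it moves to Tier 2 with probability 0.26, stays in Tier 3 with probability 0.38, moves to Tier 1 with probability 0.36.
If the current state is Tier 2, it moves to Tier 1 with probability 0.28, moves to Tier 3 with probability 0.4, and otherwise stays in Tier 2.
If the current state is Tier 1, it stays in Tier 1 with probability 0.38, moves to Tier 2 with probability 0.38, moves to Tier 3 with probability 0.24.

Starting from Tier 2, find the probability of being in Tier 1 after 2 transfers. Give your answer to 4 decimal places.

0.3400

Sum over the intermediate state after 1 transfer:
P = P(Tier 2→Tier 3)·P(Tier 3→Tier 1) + P(Tier 2→Tier 2)·P(Tier 2→Tier 1) + P(Tier 2→Tier 1)·P(Tier 1→Tier 1)
  = 0.4×0.36 + 0.32×0.28 + 0.28×0.38
  = 0.1440 + 0.0896 + 0.1064 = 0.3400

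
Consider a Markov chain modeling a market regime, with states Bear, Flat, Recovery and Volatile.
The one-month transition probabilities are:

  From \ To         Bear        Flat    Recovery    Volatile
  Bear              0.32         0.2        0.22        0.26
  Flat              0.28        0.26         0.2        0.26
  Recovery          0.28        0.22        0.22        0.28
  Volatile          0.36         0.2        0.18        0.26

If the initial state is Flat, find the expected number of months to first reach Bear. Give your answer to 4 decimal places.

3.3210

Let t(s) be the expected number of months to first reach Bear from state s, with t(Bear) = 0. Conditioning on the first month:
t(Flat) = 1 + 0.26·t(Flat) + 0.2·t(Recovery) + 0.26·t(Volatile)
t(Recovery) = 1 + 0.22·t(Flat) + 0.22·t(Recovery) + 0.28·t(Volatile)
t(Volatile) = 1 + 0.2·t(Flat) + 0.18·t(Recovery) + 0.26·t(Volatile)
Solving: t(Flat) = 3.3210, t(Recovery) = 3.3155, t(Volatile) = 3.0554.
Expected months from Flat to Bear: 3.3210.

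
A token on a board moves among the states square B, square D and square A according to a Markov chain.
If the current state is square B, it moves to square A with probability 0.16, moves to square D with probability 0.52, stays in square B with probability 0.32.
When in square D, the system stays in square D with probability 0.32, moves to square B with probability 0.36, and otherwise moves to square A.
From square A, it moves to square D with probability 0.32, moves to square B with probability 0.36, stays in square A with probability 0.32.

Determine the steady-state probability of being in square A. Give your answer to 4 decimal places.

0.2646

Let the stationary distribution be π with π = πP and π_1 + π_2 + π_3 = 1.
π_1 = 0.32·π_1 + 0.36·π_2 + 0.36·π_3
π_2 = 0.52·π_1 + 0.32·π_2 + 0.32·π_3
Solving with the normalization constraint gives π = (0.3462, 0.3892, 0.2646).
So the stationary probability of square A is 0.2646.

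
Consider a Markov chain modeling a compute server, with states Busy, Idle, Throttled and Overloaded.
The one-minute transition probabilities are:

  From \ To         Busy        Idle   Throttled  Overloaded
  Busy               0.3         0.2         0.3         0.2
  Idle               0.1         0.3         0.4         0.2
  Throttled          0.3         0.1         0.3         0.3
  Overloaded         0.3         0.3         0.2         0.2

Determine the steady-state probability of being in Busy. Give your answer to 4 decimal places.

0.2571

Let the stationary distribution be π with π = πP and π_1 + π_2 + π_3 + π_4 = 1.
π_1 = 0.3·π_1 + 0.1·π_2 + 0.3·π_3 + 0.3·π_4
π_2 = 0.2·π_1 + 0.3·π_2 + 0.1·π_3 + 0.3·π_4
π_3 = 0.3·π_1 + 0.4·π_2 + 0.3·π_3 + 0.2·π_4
Solving with the normalization constraint gives π = (0.2571, 0.2146, 0.2985, 0.2298).
So the stationary probability of Busy is 0.2571.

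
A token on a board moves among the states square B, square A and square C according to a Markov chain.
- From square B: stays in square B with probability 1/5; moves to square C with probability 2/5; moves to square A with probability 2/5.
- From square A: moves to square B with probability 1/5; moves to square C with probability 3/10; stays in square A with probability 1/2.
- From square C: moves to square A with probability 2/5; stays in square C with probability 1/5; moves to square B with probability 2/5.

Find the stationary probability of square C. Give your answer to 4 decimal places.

0.2963

Let the stationary distribution be π with π = πP and π_1 + π_2 + π_3 = 1.
π_1 = 0.2·π_1 + 0.2·π_2 + 0.4·π_3
π_2 = 0.4·π_1 + 0.5·π_2 + 0.4·π_3
Solving with the normalization constraint gives π = (0.2593, 0.4444, 0.2963).
So the stationary probability of square C is 0.2963.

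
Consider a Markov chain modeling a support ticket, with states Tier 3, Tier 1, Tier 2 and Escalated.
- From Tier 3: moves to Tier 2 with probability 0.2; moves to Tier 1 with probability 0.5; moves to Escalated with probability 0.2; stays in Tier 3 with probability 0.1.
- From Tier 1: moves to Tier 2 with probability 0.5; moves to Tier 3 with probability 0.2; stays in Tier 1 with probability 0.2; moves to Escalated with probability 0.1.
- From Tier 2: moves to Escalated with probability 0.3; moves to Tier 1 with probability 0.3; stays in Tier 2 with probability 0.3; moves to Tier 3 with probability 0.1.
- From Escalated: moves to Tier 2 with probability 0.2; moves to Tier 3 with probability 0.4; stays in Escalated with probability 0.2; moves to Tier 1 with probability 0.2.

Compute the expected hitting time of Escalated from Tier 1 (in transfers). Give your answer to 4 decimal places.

Let t(s) be the expected number of transfers to first reach Escalated from state s, with t(Escalated) = 0. Conditioning on the first transfer:
t(Tier 3) = 1 + 0.1·t(Tier 3) + 0.5·t(Tier 1) + 0.2·t(Tier 2)
t(Tier 1) = 1 + 0.2·t(Tier 3) + 0.2·t(Tier 1) + 0.5·t(Tier 2)
t(Tier 2) = 1 + 0.1·t(Tier 3) + 0.3·t(Tier 1) + 0.3·t(Tier 2)
Solving: t(Tier 3) = 5.0000, t(Tier 1) = 5.2439, t(Tier 2) = 4.3902.
Expected transfers from Tier 1 to Escalated: 5.2439.

5.2439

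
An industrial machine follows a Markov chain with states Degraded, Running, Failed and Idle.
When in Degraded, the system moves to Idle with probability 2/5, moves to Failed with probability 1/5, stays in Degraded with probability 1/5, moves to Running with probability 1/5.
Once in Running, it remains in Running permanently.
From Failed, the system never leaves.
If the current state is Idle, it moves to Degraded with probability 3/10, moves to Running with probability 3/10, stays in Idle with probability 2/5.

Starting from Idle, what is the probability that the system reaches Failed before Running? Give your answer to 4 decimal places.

0.1667

Let h(s) be the probability of absorption at Failed starting from transient state s. Then h(Failed) = 1 and h(Running) = 0. By first-step analysis:
h(Degraded) = 0.2·h(Degraded) + 0.2·0 + 0.2·1 + 0.4·h(Idle)
h(Idle) = 0.3·h(Degraded) + 0.3·0 + 0.4·h(Idle)
Solving: h(Degraded) = 0.3333, h(Idle) = 0.1667.
Starting from Idle, the probability is 0.1667.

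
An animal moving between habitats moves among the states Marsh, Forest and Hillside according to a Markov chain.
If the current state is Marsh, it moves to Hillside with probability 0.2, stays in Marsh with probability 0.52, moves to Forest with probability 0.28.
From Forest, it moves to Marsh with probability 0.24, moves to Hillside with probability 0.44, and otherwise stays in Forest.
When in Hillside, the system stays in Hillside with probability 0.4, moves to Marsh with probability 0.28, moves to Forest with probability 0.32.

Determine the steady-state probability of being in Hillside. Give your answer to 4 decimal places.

0.3418

Let the stationary distribution be π with π = πP and π_1 + π_2 + π_3 = 1.
π_1 = 0.52·π_1 + 0.24·π_2 + 0.28·π_3
π_2 = 0.28·π_1 + 0.32·π_2 + 0.32·π_3
Solving with the normalization constraint gives π = (0.3523, 0.3059, 0.3418).
So the stationary probability of Hillside is 0.3418.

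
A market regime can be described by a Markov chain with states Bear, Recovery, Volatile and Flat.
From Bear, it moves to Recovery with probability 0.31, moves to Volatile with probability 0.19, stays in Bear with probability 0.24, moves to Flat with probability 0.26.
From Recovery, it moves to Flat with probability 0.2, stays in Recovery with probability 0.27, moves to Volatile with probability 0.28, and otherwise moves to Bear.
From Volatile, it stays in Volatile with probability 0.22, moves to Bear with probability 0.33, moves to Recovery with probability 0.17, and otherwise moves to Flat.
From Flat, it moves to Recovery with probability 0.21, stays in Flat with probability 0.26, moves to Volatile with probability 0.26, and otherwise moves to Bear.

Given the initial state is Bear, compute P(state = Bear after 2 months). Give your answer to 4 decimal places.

Propagate the distribution vector 2 months from Bear.
After 0 months: (1.0000, 0.0000, 0.0000, 0.0000)
After 1 month: (0.2400, 0.3100, 0.1900, 0.2600)
After 2 months: (0.2680, 0.2450, 0.2418, 0.2452)
P(in Bear after 2 months) = 0.2680

0.2680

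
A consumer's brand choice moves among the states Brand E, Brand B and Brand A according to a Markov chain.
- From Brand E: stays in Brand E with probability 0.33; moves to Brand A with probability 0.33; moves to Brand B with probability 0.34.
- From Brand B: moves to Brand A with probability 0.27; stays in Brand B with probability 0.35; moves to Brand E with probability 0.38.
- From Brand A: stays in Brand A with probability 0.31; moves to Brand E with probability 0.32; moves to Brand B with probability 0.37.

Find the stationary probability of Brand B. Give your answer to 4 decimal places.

Let the stationary distribution be π with π = πP and π_1 + π_2 + π_3 = 1.
π_1 = 0.33·π_1 + 0.38·π_2 + 0.32·π_3
π_2 = 0.34·π_1 + 0.35·π_2 + 0.37·π_3
Solving with the normalization constraint gives π = (0.3446, 0.3526, 0.3028).
So the stationary probability of Brand B is 0.3526.

0.3526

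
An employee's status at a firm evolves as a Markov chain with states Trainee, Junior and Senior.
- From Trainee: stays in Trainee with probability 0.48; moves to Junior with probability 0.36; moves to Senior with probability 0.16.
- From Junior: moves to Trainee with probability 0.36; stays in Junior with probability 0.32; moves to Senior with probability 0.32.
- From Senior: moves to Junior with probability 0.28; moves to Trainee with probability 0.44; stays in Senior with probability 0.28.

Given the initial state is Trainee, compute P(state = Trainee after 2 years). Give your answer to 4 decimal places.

Sum over the intermediate state after 1 year:
P = P(Trainee→Trainee)·P(Trainee→Trainee) + P(Trainee→Junior)·P(Junior→Trainee) + P(Trainee→Senior)·P(Senior→Trainee)
  = 0.48×0.48 + 0.36×0.36 + 0.16×0.44
  = 0.2304 + 0.1296 + 0.0704 = 0.4304

0.4304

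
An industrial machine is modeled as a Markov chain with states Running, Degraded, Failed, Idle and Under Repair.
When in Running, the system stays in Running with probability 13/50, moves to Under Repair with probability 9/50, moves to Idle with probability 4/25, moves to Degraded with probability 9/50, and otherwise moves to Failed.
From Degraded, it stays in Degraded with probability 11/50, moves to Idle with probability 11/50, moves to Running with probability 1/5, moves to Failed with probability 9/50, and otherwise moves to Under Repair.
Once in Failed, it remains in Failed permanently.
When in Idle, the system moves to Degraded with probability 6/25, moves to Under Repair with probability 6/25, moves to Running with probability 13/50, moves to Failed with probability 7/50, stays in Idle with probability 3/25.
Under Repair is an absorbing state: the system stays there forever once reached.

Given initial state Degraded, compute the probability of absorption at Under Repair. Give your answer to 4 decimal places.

Let h(s) be the probability of absorption at Under Repair starting from transient state s. Then h(Under Repair) = 1 and h(Failed) = 0. By first-step analysis:
h(Running) = 0.26·h(Running) + 0.18·h(Degraded) + 0.22·0 + 0.16·h(Idle) + 0.18·1
h(Degraded) = 0.2·h(Running) + 0.22·h(Degraded) + 0.18·0 + 0.22·h(Idle) + 0.18·1
h(Idle) = 0.26·h(Running) + 0.24·h(Degraded) + 0.14·0 + 0.12·h(Idle) + 0.24·1
Solving: h(Running) = 0.4885, h(Degraded) = 0.5131, h(Idle) = 0.5570.
Starting from Degraded, the probability is 0.5131.

0.5131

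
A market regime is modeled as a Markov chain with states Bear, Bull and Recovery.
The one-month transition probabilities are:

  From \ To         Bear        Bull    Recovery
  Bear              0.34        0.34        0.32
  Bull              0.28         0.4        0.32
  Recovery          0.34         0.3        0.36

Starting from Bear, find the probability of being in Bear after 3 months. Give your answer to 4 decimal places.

0.3191

Propagate the distribution vector 3 months from Bear.
After 0 months: (1.0000, 0.0000, 0.0000)
After 1 month: (0.3400, 0.3400, 0.3200)
After 2 months: (0.3196, 0.3476, 0.3328)
After 3 months: (0.3191, 0.3475, 0.3333)
P(in Bear after 3 months) = 0.3191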